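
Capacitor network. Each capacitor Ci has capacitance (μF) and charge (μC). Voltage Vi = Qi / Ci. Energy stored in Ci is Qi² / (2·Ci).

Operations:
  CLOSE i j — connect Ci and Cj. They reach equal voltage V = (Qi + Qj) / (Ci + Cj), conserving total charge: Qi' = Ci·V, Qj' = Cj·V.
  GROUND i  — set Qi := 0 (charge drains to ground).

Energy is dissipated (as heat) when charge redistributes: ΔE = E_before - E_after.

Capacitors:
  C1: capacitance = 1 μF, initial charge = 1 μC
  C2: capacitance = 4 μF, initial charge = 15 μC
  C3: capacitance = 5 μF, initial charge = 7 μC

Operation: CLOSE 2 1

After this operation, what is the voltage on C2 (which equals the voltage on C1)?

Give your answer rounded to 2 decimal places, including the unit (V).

Initial: C1(1μF, Q=1μC, V=1.00V), C2(4μF, Q=15μC, V=3.75V), C3(5μF, Q=7μC, V=1.40V)
Op 1: CLOSE 2-1: Q_total=16.00, C_total=5.00, V=3.20; Q2=12.80, Q1=3.20; dissipated=3.025

Answer: 3.20 V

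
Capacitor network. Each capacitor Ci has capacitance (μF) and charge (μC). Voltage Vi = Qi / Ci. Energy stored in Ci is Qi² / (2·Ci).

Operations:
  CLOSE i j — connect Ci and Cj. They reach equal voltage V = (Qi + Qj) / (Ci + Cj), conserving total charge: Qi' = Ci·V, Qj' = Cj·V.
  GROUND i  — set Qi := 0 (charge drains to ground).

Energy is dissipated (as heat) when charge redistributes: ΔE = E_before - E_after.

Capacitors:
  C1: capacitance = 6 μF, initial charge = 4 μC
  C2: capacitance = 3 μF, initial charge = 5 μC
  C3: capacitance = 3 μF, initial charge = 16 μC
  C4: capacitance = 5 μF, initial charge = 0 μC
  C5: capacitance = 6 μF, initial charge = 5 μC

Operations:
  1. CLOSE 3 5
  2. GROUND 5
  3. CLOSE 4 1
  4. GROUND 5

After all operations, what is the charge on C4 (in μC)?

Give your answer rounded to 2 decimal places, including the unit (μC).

Initial: C1(6μF, Q=4μC, V=0.67V), C2(3μF, Q=5μC, V=1.67V), C3(3μF, Q=16μC, V=5.33V), C4(5μF, Q=0μC, V=0.00V), C5(6μF, Q=5μC, V=0.83V)
Op 1: CLOSE 3-5: Q_total=21.00, C_total=9.00, V=2.33; Q3=7.00, Q5=14.00; dissipated=20.250
Op 2: GROUND 5: Q5=0; energy lost=16.333
Op 3: CLOSE 4-1: Q_total=4.00, C_total=11.00, V=0.36; Q4=1.82, Q1=2.18; dissipated=0.606
Op 4: GROUND 5: Q5=0; energy lost=0.000
Final charges: Q1=2.18, Q2=5.00, Q3=7.00, Q4=1.82, Q5=0.00

Answer: 1.82 μC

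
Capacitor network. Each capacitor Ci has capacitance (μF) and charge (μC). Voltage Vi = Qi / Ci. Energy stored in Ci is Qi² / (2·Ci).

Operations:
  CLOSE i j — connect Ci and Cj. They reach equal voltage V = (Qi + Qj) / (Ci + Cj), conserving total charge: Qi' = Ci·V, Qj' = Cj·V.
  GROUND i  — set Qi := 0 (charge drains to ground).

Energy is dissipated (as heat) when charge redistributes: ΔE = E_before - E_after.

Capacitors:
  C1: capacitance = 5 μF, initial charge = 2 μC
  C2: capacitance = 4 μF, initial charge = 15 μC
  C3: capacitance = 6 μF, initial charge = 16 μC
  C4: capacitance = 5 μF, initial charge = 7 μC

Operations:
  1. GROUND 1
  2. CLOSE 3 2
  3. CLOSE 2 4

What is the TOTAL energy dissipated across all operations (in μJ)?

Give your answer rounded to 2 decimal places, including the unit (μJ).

Initial: C1(5μF, Q=2μC, V=0.40V), C2(4μF, Q=15μC, V=3.75V), C3(6μF, Q=16μC, V=2.67V), C4(5μF, Q=7μC, V=1.40V)
Op 1: GROUND 1: Q1=0; energy lost=0.400
Op 2: CLOSE 3-2: Q_total=31.00, C_total=10.00, V=3.10; Q3=18.60, Q2=12.40; dissipated=1.408
Op 3: CLOSE 2-4: Q_total=19.40, C_total=9.00, V=2.16; Q2=8.62, Q4=10.78; dissipated=3.211
Total dissipated: 5.019 μJ

Answer: 5.02 μJ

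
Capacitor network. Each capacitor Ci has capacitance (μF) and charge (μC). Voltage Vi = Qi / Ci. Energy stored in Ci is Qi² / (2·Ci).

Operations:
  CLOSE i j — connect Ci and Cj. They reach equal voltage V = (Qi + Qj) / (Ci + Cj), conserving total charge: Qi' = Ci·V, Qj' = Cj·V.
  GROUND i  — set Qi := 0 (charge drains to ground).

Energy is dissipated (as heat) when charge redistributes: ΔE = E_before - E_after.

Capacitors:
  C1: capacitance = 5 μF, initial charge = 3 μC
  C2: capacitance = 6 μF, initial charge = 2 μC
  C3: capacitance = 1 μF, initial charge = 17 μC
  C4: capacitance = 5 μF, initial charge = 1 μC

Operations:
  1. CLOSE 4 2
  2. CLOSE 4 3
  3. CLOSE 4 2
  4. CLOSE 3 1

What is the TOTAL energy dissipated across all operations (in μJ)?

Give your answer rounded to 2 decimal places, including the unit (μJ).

Initial: C1(5μF, Q=3μC, V=0.60V), C2(6μF, Q=2μC, V=0.33V), C3(1μF, Q=17μC, V=17.00V), C4(5μF, Q=1μC, V=0.20V)
Op 1: CLOSE 4-2: Q_total=3.00, C_total=11.00, V=0.27; Q4=1.36, Q2=1.64; dissipated=0.024
Op 2: CLOSE 4-3: Q_total=18.36, C_total=6.00, V=3.06; Q4=15.30, Q3=3.06; dissipated=116.584
Op 3: CLOSE 4-2: Q_total=16.94, C_total=11.00, V=1.54; Q4=7.70, Q2=9.24; dissipated=10.599
Op 4: CLOSE 3-1: Q_total=6.06, C_total=6.00, V=1.01; Q3=1.01, Q1=5.05; dissipated=2.523
Total dissipated: 129.730 μJ

Answer: 129.73 μJ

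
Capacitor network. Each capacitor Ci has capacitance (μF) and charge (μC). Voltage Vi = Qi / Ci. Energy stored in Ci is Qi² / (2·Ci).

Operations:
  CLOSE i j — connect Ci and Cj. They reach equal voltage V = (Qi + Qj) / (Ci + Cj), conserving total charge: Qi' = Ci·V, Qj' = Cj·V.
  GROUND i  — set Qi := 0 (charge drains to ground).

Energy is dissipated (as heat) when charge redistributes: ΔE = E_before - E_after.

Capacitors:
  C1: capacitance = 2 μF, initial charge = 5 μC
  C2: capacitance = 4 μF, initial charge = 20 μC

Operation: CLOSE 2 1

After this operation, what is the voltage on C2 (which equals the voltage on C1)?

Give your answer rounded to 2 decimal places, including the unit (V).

Answer: 4.17 V

Derivation:
Initial: C1(2μF, Q=5μC, V=2.50V), C2(4μF, Q=20μC, V=5.00V)
Op 1: CLOSE 2-1: Q_total=25.00, C_total=6.00, V=4.17; Q2=16.67, Q1=8.33; dissipated=4.167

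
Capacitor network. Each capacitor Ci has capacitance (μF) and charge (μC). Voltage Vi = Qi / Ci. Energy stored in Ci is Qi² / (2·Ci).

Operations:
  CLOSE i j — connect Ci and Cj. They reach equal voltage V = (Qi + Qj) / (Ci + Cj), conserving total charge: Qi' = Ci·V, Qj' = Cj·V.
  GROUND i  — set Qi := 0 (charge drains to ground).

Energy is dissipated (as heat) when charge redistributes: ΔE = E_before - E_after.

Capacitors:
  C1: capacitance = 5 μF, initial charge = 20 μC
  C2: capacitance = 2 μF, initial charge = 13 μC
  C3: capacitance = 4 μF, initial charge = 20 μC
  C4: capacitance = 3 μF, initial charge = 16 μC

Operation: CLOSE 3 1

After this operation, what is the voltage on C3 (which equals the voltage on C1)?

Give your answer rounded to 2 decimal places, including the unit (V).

Answer: 4.44 V

Derivation:
Initial: C1(5μF, Q=20μC, V=4.00V), C2(2μF, Q=13μC, V=6.50V), C3(4μF, Q=20μC, V=5.00V), C4(3μF, Q=16μC, V=5.33V)
Op 1: CLOSE 3-1: Q_total=40.00, C_total=9.00, V=4.44; Q3=17.78, Q1=22.22; dissipated=1.111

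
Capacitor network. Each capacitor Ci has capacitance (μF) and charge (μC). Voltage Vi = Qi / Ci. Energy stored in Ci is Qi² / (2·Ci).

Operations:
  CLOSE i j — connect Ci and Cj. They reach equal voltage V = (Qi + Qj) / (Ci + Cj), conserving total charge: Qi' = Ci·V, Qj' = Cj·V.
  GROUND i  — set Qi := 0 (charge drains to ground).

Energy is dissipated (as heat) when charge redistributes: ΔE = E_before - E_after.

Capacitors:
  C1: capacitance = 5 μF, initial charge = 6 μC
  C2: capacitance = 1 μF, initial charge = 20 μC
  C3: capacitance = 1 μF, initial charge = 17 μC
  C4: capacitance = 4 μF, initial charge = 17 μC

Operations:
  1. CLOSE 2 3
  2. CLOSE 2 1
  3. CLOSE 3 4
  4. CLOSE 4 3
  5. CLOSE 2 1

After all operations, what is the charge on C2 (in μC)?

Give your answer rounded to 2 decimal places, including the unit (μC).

Initial: C1(5μF, Q=6μC, V=1.20V), C2(1μF, Q=20μC, V=20.00V), C3(1μF, Q=17μC, V=17.00V), C4(4μF, Q=17μC, V=4.25V)
Op 1: CLOSE 2-3: Q_total=37.00, C_total=2.00, V=18.50; Q2=18.50, Q3=18.50; dissipated=2.250
Op 2: CLOSE 2-1: Q_total=24.50, C_total=6.00, V=4.08; Q2=4.08, Q1=20.42; dissipated=124.704
Op 3: CLOSE 3-4: Q_total=35.50, C_total=5.00, V=7.10; Q3=7.10, Q4=28.40; dissipated=81.225
Op 4: CLOSE 4-3: Q_total=35.50, C_total=5.00, V=7.10; Q4=28.40, Q3=7.10; dissipated=0.000
Op 5: CLOSE 2-1: Q_total=24.50, C_total=6.00, V=4.08; Q2=4.08, Q1=20.42; dissipated=0.000
Final charges: Q1=20.42, Q2=4.08, Q3=7.10, Q4=28.40

Answer: 4.08 μC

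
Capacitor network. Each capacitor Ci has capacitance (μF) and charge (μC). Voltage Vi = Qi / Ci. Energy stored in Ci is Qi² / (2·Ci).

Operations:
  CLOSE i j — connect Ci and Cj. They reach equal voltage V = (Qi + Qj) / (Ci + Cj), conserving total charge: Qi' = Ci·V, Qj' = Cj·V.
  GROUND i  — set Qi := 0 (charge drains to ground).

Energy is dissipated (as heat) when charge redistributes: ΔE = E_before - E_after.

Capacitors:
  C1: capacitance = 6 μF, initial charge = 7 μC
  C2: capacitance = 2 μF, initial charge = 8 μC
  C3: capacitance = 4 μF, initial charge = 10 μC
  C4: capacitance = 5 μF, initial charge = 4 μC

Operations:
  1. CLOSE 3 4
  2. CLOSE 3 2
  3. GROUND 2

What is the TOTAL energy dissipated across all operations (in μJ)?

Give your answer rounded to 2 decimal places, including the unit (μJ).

Initial: C1(6μF, Q=7μC, V=1.17V), C2(2μF, Q=8μC, V=4.00V), C3(4μF, Q=10μC, V=2.50V), C4(5μF, Q=4μC, V=0.80V)
Op 1: CLOSE 3-4: Q_total=14.00, C_total=9.00, V=1.56; Q3=6.22, Q4=7.78; dissipated=3.211
Op 2: CLOSE 3-2: Q_total=14.22, C_total=6.00, V=2.37; Q3=9.48, Q2=4.74; dissipated=3.984
Op 3: GROUND 2: Q2=0; energy lost=5.619
Total dissipated: 12.813 μJ

Answer: 12.81 μJ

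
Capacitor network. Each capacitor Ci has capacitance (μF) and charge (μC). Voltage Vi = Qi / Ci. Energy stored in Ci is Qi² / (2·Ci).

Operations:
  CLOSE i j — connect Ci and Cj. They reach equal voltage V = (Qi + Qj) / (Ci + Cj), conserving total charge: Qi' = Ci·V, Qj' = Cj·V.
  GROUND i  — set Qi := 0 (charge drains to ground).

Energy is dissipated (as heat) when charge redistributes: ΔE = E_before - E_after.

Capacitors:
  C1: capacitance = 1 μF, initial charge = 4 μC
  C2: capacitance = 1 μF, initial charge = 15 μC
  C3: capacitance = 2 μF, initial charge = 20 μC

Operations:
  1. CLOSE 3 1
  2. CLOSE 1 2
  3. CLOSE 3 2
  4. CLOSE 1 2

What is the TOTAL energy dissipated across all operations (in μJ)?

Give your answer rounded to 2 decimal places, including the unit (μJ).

Answer: 29.69 μJ

Derivation:
Initial: C1(1μF, Q=4μC, V=4.00V), C2(1μF, Q=15μC, V=15.00V), C3(2μF, Q=20μC, V=10.00V)
Op 1: CLOSE 3-1: Q_total=24.00, C_total=3.00, V=8.00; Q3=16.00, Q1=8.00; dissipated=12.000
Op 2: CLOSE 1-2: Q_total=23.00, C_total=2.00, V=11.50; Q1=11.50, Q2=11.50; dissipated=12.250
Op 3: CLOSE 3-2: Q_total=27.50, C_total=3.00, V=9.17; Q3=18.33, Q2=9.17; dissipated=4.083
Op 4: CLOSE 1-2: Q_total=20.67, C_total=2.00, V=10.33; Q1=10.33, Q2=10.33; dissipated=1.361
Total dissipated: 29.694 μJ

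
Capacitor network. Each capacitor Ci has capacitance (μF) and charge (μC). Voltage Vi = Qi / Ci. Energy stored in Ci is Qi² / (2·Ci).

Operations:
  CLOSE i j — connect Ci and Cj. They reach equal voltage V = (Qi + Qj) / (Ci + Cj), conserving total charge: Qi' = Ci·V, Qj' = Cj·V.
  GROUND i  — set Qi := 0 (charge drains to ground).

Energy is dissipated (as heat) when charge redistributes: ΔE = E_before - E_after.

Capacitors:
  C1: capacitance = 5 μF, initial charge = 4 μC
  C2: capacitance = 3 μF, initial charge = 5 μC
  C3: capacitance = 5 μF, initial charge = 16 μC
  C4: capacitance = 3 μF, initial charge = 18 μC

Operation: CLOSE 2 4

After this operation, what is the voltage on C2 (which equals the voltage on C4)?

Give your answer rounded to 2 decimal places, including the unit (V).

Answer: 3.83 V

Derivation:
Initial: C1(5μF, Q=4μC, V=0.80V), C2(3μF, Q=5μC, V=1.67V), C3(5μF, Q=16μC, V=3.20V), C4(3μF, Q=18μC, V=6.00V)
Op 1: CLOSE 2-4: Q_total=23.00, C_total=6.00, V=3.83; Q2=11.50, Q4=11.50; dissipated=14.083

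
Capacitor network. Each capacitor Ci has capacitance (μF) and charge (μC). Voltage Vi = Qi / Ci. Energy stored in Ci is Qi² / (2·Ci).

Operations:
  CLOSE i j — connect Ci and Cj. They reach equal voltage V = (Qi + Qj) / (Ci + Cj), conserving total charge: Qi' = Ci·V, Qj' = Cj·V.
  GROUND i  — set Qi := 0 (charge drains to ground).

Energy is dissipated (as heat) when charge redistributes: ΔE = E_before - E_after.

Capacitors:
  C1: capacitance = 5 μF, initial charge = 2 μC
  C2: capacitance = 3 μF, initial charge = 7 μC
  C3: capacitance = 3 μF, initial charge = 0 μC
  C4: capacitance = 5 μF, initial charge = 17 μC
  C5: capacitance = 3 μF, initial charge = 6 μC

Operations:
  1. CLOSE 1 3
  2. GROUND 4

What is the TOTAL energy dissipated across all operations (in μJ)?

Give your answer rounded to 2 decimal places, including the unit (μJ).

Initial: C1(5μF, Q=2μC, V=0.40V), C2(3μF, Q=7μC, V=2.33V), C3(3μF, Q=0μC, V=0.00V), C4(5μF, Q=17μC, V=3.40V), C5(3μF, Q=6μC, V=2.00V)
Op 1: CLOSE 1-3: Q_total=2.00, C_total=8.00, V=0.25; Q1=1.25, Q3=0.75; dissipated=0.150
Op 2: GROUND 4: Q4=0; energy lost=28.900
Total dissipated: 29.050 μJ

Answer: 29.05 μJ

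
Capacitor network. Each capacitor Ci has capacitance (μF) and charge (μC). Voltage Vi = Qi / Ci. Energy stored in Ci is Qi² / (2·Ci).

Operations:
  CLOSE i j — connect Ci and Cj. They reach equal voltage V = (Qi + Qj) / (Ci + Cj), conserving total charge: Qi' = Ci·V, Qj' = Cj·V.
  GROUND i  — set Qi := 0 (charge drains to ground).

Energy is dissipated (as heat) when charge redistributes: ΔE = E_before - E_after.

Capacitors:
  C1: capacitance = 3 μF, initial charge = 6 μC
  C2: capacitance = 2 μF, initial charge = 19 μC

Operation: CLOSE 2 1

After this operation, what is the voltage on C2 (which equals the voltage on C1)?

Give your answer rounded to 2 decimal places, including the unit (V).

Answer: 5.00 V

Derivation:
Initial: C1(3μF, Q=6μC, V=2.00V), C2(2μF, Q=19μC, V=9.50V)
Op 1: CLOSE 2-1: Q_total=25.00, C_total=5.00, V=5.00; Q2=10.00, Q1=15.00; dissipated=33.750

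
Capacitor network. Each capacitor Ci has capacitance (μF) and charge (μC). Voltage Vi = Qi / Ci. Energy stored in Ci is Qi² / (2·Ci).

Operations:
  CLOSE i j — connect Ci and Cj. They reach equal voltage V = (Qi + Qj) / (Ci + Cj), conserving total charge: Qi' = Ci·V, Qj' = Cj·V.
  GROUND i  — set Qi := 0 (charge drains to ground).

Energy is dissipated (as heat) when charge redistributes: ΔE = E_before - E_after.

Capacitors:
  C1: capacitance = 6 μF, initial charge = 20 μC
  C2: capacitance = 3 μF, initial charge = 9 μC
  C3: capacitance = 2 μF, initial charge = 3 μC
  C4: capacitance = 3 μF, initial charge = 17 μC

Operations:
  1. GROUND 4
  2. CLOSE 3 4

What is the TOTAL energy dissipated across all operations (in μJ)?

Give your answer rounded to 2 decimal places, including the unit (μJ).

Answer: 49.52 μJ

Derivation:
Initial: C1(6μF, Q=20μC, V=3.33V), C2(3μF, Q=9μC, V=3.00V), C3(2μF, Q=3μC, V=1.50V), C4(3μF, Q=17μC, V=5.67V)
Op 1: GROUND 4: Q4=0; energy lost=48.167
Op 2: CLOSE 3-4: Q_total=3.00, C_total=5.00, V=0.60; Q3=1.20, Q4=1.80; dissipated=1.350
Total dissipated: 49.517 μJ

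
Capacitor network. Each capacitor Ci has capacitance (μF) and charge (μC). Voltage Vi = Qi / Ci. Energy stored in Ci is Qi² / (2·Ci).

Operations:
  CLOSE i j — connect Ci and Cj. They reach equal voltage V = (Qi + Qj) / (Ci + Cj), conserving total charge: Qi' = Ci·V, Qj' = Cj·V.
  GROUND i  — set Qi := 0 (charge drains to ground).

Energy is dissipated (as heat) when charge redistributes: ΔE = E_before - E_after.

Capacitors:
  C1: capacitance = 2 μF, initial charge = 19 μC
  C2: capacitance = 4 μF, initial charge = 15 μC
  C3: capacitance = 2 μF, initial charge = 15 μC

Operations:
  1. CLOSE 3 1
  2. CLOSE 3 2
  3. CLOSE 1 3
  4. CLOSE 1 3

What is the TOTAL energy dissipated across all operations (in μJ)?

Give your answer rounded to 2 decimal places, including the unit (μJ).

Answer: 22.06 μJ

Derivation:
Initial: C1(2μF, Q=19μC, V=9.50V), C2(4μF, Q=15μC, V=3.75V), C3(2μF, Q=15μC, V=7.50V)
Op 1: CLOSE 3-1: Q_total=34.00, C_total=4.00, V=8.50; Q3=17.00, Q1=17.00; dissipated=2.000
Op 2: CLOSE 3-2: Q_total=32.00, C_total=6.00, V=5.33; Q3=10.67, Q2=21.33; dissipated=15.042
Op 3: CLOSE 1-3: Q_total=27.67, C_total=4.00, V=6.92; Q1=13.83, Q3=13.83; dissipated=5.014
Op 4: CLOSE 1-3: Q_total=27.67, C_total=4.00, V=6.92; Q1=13.83, Q3=13.83; dissipated=0.000
Total dissipated: 22.056 μJ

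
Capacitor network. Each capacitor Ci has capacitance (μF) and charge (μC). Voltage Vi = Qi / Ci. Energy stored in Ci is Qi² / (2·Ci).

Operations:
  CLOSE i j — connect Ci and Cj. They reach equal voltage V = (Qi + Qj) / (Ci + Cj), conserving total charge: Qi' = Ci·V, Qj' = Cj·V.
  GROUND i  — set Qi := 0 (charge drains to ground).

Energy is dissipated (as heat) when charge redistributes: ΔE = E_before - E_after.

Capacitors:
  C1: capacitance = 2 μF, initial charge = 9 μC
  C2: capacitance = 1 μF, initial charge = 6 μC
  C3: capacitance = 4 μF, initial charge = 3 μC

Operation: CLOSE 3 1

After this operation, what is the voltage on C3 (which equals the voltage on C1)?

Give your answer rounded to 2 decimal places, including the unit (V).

Answer: 2.00 V

Derivation:
Initial: C1(2μF, Q=9μC, V=4.50V), C2(1μF, Q=6μC, V=6.00V), C3(4μF, Q=3μC, V=0.75V)
Op 1: CLOSE 3-1: Q_total=12.00, C_total=6.00, V=2.00; Q3=8.00, Q1=4.00; dissipated=9.375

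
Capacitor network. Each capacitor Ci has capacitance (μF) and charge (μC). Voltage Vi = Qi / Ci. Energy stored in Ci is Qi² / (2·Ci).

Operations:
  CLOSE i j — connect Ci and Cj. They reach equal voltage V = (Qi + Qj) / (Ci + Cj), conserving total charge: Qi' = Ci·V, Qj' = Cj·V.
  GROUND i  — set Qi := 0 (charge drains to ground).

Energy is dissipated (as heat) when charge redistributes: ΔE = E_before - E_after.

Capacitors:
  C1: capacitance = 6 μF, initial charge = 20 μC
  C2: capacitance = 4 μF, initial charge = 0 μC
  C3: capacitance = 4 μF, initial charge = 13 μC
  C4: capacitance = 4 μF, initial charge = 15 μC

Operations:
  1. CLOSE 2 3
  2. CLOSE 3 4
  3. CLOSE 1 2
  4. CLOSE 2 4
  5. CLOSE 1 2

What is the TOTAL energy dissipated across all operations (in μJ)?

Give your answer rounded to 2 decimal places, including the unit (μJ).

Answer: 18.58 μJ

Derivation:
Initial: C1(6μF, Q=20μC, V=3.33V), C2(4μF, Q=0μC, V=0.00V), C3(4μF, Q=13μC, V=3.25V), C4(4μF, Q=15μC, V=3.75V)
Op 1: CLOSE 2-3: Q_total=13.00, C_total=8.00, V=1.62; Q2=6.50, Q3=6.50; dissipated=10.562
Op 2: CLOSE 3-4: Q_total=21.50, C_total=8.00, V=2.69; Q3=10.75, Q4=10.75; dissipated=4.516
Op 3: CLOSE 1-2: Q_total=26.50, C_total=10.00, V=2.65; Q1=15.90, Q2=10.60; dissipated=3.502
Op 4: CLOSE 2-4: Q_total=21.35, C_total=8.00, V=2.67; Q2=10.68, Q4=10.68; dissipated=0.001
Op 5: CLOSE 1-2: Q_total=26.57, C_total=10.00, V=2.66; Q1=15.95, Q2=10.63; dissipated=0.000
Total dissipated: 18.582 μJ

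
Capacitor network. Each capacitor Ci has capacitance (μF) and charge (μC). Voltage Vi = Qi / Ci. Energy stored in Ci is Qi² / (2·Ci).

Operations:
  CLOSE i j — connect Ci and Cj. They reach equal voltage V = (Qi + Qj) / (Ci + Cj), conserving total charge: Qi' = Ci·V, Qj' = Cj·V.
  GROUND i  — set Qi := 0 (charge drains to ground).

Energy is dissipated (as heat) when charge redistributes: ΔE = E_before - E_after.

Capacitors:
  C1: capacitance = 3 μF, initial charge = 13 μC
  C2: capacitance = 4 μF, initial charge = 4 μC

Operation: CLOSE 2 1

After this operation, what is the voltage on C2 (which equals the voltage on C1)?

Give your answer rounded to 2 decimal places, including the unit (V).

Answer: 2.43 V

Derivation:
Initial: C1(3μF, Q=13μC, V=4.33V), C2(4μF, Q=4μC, V=1.00V)
Op 1: CLOSE 2-1: Q_total=17.00, C_total=7.00, V=2.43; Q2=9.71, Q1=7.29; dissipated=9.524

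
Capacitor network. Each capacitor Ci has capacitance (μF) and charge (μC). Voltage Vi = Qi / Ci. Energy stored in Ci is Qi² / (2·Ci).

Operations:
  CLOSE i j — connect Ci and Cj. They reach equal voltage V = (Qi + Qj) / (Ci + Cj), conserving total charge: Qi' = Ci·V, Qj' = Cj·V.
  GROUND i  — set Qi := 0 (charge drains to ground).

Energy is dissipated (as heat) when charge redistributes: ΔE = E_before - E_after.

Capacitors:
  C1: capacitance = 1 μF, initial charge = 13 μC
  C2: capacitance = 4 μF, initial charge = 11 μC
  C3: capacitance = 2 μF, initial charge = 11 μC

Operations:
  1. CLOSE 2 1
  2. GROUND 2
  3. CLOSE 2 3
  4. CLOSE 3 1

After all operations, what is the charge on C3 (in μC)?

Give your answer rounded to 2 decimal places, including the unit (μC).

Answer: 5.64 μC

Derivation:
Initial: C1(1μF, Q=13μC, V=13.00V), C2(4μF, Q=11μC, V=2.75V), C3(2μF, Q=11μC, V=5.50V)
Op 1: CLOSE 2-1: Q_total=24.00, C_total=5.00, V=4.80; Q2=19.20, Q1=4.80; dissipated=42.025
Op 2: GROUND 2: Q2=0; energy lost=46.080
Op 3: CLOSE 2-3: Q_total=11.00, C_total=6.00, V=1.83; Q2=7.33, Q3=3.67; dissipated=20.167
Op 4: CLOSE 3-1: Q_total=8.47, C_total=3.00, V=2.82; Q3=5.64, Q1=2.82; dissipated=2.934
Final charges: Q1=2.82, Q2=7.33, Q3=5.64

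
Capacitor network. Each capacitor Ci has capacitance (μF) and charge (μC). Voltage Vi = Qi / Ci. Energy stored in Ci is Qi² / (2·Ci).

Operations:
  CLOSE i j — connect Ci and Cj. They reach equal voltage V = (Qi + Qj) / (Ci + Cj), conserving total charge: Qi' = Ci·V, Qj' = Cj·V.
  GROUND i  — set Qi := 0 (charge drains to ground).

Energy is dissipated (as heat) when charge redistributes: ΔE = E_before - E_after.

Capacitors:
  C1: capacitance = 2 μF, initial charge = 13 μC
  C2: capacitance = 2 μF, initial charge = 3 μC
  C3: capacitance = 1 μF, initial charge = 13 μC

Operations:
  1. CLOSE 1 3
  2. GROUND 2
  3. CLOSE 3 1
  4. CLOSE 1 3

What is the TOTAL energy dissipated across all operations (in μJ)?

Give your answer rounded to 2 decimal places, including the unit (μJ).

Initial: C1(2μF, Q=13μC, V=6.50V), C2(2μF, Q=3μC, V=1.50V), C3(1μF, Q=13μC, V=13.00V)
Op 1: CLOSE 1-3: Q_total=26.00, C_total=3.00, V=8.67; Q1=17.33, Q3=8.67; dissipated=14.083
Op 2: GROUND 2: Q2=0; energy lost=2.250
Op 3: CLOSE 3-1: Q_total=26.00, C_total=3.00, V=8.67; Q3=8.67, Q1=17.33; dissipated=0.000
Op 4: CLOSE 1-3: Q_total=26.00, C_total=3.00, V=8.67; Q1=17.33, Q3=8.67; dissipated=0.000
Total dissipated: 16.333 μJ

Answer: 16.33 μJ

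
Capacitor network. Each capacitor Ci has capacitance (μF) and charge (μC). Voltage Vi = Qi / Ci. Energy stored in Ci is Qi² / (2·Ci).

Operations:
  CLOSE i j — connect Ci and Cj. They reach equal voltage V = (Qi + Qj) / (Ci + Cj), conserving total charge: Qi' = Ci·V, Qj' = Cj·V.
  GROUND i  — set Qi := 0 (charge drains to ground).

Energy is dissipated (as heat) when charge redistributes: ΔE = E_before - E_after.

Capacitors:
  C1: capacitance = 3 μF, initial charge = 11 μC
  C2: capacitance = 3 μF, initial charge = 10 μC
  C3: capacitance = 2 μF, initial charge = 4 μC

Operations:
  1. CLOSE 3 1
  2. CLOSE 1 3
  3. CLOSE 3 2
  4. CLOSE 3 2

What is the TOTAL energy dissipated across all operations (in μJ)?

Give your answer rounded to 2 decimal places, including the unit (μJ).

Initial: C1(3μF, Q=11μC, V=3.67V), C2(3μF, Q=10μC, V=3.33V), C3(2μF, Q=4μC, V=2.00V)
Op 1: CLOSE 3-1: Q_total=15.00, C_total=5.00, V=3.00; Q3=6.00, Q1=9.00; dissipated=1.667
Op 2: CLOSE 1-3: Q_total=15.00, C_total=5.00, V=3.00; Q1=9.00, Q3=6.00; dissipated=0.000
Op 3: CLOSE 3-2: Q_total=16.00, C_total=5.00, V=3.20; Q3=6.40, Q2=9.60; dissipated=0.067
Op 4: CLOSE 3-2: Q_total=16.00, C_total=5.00, V=3.20; Q3=6.40, Q2=9.60; dissipated=0.000
Total dissipated: 1.733 μJ

Answer: 1.73 μJ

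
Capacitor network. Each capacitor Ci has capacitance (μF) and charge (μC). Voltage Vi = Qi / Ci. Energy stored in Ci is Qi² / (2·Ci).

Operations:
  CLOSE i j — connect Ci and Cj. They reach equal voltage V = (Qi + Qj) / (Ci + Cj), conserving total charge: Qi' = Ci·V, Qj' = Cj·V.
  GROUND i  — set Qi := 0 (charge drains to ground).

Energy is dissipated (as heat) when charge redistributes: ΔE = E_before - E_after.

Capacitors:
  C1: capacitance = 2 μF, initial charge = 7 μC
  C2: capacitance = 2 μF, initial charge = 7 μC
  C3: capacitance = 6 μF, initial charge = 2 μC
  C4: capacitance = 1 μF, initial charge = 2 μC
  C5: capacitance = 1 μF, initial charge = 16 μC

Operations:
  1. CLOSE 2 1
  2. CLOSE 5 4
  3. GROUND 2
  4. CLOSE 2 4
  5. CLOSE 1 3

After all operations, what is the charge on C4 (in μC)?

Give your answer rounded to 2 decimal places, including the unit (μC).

Answer: 3.00 μC

Derivation:
Initial: C1(2μF, Q=7μC, V=3.50V), C2(2μF, Q=7μC, V=3.50V), C3(6μF, Q=2μC, V=0.33V), C4(1μF, Q=2μC, V=2.00V), C5(1μF, Q=16μC, V=16.00V)
Op 1: CLOSE 2-1: Q_total=14.00, C_total=4.00, V=3.50; Q2=7.00, Q1=7.00; dissipated=0.000
Op 2: CLOSE 5-4: Q_total=18.00, C_total=2.00, V=9.00; Q5=9.00, Q4=9.00; dissipated=49.000
Op 3: GROUND 2: Q2=0; energy lost=12.250
Op 4: CLOSE 2-4: Q_total=9.00, C_total=3.00, V=3.00; Q2=6.00, Q4=3.00; dissipated=27.000
Op 5: CLOSE 1-3: Q_total=9.00, C_total=8.00, V=1.12; Q1=2.25, Q3=6.75; dissipated=7.521
Final charges: Q1=2.25, Q2=6.00, Q3=6.75, Q4=3.00, Q5=9.00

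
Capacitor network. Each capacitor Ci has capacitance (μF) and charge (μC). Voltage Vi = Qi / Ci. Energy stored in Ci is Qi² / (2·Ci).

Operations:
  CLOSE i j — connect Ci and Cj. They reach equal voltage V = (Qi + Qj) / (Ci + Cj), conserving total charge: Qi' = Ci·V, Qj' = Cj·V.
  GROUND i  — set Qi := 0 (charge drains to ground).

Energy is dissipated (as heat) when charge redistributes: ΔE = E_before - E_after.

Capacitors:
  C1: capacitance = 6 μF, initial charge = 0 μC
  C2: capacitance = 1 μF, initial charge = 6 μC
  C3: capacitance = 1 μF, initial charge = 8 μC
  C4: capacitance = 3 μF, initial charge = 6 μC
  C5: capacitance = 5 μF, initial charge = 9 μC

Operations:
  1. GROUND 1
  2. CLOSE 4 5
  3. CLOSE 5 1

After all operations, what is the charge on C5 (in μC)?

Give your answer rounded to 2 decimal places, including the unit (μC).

Answer: 4.26 μC

Derivation:
Initial: C1(6μF, Q=0μC, V=0.00V), C2(1μF, Q=6μC, V=6.00V), C3(1μF, Q=8μC, V=8.00V), C4(3μF, Q=6μC, V=2.00V), C5(5μF, Q=9μC, V=1.80V)
Op 1: GROUND 1: Q1=0; energy lost=0.000
Op 2: CLOSE 4-5: Q_total=15.00, C_total=8.00, V=1.88; Q4=5.62, Q5=9.38; dissipated=0.037
Op 3: CLOSE 5-1: Q_total=9.38, C_total=11.00, V=0.85; Q5=4.26, Q1=5.11; dissipated=4.794
Final charges: Q1=5.11, Q2=6.00, Q3=8.00, Q4=5.62, Q5=4.26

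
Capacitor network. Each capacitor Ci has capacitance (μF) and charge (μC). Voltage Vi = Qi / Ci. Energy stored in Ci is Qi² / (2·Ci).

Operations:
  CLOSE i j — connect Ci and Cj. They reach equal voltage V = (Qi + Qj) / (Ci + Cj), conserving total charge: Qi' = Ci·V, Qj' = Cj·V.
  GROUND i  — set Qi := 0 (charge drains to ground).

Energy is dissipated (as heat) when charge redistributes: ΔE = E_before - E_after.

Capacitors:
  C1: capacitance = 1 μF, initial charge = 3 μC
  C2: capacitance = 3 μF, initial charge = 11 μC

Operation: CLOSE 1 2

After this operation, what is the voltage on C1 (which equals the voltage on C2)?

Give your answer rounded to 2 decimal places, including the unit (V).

Answer: 3.50 V

Derivation:
Initial: C1(1μF, Q=3μC, V=3.00V), C2(3μF, Q=11μC, V=3.67V)
Op 1: CLOSE 1-2: Q_total=14.00, C_total=4.00, V=3.50; Q1=3.50, Q2=10.50; dissipated=0.167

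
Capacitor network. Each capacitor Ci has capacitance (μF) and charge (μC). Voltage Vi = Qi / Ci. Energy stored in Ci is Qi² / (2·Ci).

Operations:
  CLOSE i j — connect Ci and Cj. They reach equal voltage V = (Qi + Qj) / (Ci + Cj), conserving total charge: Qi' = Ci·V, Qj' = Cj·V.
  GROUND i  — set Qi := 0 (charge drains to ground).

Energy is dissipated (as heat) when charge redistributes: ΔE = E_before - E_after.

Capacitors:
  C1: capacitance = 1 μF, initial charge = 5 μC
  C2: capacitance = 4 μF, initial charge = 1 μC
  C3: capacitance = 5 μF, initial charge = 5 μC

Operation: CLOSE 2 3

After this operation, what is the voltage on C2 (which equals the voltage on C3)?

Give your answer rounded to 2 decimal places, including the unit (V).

Initial: C1(1μF, Q=5μC, V=5.00V), C2(4μF, Q=1μC, V=0.25V), C3(5μF, Q=5μC, V=1.00V)
Op 1: CLOSE 2-3: Q_total=6.00, C_total=9.00, V=0.67; Q2=2.67, Q3=3.33; dissipated=0.625

Answer: 0.67 V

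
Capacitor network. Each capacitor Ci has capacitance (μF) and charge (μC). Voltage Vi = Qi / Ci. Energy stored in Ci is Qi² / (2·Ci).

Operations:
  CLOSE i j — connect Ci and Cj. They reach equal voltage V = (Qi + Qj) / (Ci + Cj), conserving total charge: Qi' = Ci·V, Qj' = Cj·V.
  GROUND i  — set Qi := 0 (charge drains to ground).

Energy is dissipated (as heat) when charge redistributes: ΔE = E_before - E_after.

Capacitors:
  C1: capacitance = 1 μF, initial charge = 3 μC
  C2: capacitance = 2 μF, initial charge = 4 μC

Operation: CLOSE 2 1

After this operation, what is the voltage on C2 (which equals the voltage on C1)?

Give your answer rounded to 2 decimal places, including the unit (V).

Answer: 2.33 V

Derivation:
Initial: C1(1μF, Q=3μC, V=3.00V), C2(2μF, Q=4μC, V=2.00V)
Op 1: CLOSE 2-1: Q_total=7.00, C_total=3.00, V=2.33; Q2=4.67, Q1=2.33; dissipated=0.333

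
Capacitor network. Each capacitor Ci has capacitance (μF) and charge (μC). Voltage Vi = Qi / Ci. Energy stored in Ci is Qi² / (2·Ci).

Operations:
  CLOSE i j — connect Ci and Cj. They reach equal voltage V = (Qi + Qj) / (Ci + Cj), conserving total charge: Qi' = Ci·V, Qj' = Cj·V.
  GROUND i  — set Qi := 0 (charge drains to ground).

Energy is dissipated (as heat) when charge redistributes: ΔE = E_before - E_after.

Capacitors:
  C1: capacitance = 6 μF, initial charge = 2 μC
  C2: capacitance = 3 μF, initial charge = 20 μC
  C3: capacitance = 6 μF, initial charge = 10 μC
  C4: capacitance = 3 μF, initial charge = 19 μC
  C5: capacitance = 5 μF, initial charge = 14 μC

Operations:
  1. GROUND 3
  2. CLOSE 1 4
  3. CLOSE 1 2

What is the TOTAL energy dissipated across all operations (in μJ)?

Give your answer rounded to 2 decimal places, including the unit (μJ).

Answer: 63.11 μJ

Derivation:
Initial: C1(6μF, Q=2μC, V=0.33V), C2(3μF, Q=20μC, V=6.67V), C3(6μF, Q=10μC, V=1.67V), C4(3μF, Q=19μC, V=6.33V), C5(5μF, Q=14μC, V=2.80V)
Op 1: GROUND 3: Q3=0; energy lost=8.333
Op 2: CLOSE 1-4: Q_total=21.00, C_total=9.00, V=2.33; Q1=14.00, Q4=7.00; dissipated=36.000
Op 3: CLOSE 1-2: Q_total=34.00, C_total=9.00, V=3.78; Q1=22.67, Q2=11.33; dissipated=18.778
Total dissipated: 63.111 μJ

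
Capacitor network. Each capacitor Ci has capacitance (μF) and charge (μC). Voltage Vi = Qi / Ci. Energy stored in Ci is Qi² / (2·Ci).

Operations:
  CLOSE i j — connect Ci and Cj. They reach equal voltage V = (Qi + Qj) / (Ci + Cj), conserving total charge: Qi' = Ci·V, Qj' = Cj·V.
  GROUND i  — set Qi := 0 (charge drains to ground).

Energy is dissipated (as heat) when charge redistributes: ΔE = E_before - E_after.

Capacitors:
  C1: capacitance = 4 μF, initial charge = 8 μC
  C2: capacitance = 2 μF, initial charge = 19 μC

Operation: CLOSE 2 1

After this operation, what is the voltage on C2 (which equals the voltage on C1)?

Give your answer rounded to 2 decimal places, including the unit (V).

Initial: C1(4μF, Q=8μC, V=2.00V), C2(2μF, Q=19μC, V=9.50V)
Op 1: CLOSE 2-1: Q_total=27.00, C_total=6.00, V=4.50; Q2=9.00, Q1=18.00; dissipated=37.500

Answer: 4.50 V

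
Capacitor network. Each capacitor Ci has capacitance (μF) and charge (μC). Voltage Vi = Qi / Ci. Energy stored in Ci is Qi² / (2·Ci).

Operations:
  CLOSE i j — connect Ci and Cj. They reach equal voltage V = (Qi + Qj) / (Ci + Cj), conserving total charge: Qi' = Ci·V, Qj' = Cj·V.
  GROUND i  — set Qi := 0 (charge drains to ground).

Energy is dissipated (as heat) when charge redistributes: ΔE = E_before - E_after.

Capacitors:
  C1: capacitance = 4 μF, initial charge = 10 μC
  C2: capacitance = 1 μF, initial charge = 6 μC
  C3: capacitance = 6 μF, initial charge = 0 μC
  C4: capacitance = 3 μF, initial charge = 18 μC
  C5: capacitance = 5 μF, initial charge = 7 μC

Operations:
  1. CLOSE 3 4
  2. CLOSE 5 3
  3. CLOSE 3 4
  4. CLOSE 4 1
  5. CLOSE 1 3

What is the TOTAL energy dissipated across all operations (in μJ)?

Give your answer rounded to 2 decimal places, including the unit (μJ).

Answer: 37.15 μJ

Derivation:
Initial: C1(4μF, Q=10μC, V=2.50V), C2(1μF, Q=6μC, V=6.00V), C3(6μF, Q=0μC, V=0.00V), C4(3μF, Q=18μC, V=6.00V), C5(5μF, Q=7μC, V=1.40V)
Op 1: CLOSE 3-4: Q_total=18.00, C_total=9.00, V=2.00; Q3=12.00, Q4=6.00; dissipated=36.000
Op 2: CLOSE 5-3: Q_total=19.00, C_total=11.00, V=1.73; Q5=8.64, Q3=10.36; dissipated=0.491
Op 3: CLOSE 3-4: Q_total=16.36, C_total=9.00, V=1.82; Q3=10.91, Q4=5.45; dissipated=0.074
Op 4: CLOSE 4-1: Q_total=15.45, C_total=7.00, V=2.21; Q4=6.62, Q1=8.83; dissipated=0.398
Op 5: CLOSE 1-3: Q_total=19.74, C_total=10.00, V=1.97; Q1=7.90, Q3=11.84; dissipated=0.182
Total dissipated: 37.146 μJ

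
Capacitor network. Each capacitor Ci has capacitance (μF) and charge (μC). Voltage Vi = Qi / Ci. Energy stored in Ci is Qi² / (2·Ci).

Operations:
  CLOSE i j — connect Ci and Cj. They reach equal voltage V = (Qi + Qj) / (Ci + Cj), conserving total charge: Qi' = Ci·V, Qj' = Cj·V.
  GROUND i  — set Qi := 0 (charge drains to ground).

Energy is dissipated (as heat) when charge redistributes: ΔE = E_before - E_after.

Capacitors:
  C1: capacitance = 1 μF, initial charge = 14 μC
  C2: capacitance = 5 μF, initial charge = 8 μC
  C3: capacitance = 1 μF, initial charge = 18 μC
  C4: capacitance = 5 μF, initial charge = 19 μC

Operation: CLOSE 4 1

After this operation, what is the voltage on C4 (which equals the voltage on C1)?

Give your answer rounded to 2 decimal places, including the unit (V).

Initial: C1(1μF, Q=14μC, V=14.00V), C2(5μF, Q=8μC, V=1.60V), C3(1μF, Q=18μC, V=18.00V), C4(5μF, Q=19μC, V=3.80V)
Op 1: CLOSE 4-1: Q_total=33.00, C_total=6.00, V=5.50; Q4=27.50, Q1=5.50; dissipated=43.350

Answer: 5.50 V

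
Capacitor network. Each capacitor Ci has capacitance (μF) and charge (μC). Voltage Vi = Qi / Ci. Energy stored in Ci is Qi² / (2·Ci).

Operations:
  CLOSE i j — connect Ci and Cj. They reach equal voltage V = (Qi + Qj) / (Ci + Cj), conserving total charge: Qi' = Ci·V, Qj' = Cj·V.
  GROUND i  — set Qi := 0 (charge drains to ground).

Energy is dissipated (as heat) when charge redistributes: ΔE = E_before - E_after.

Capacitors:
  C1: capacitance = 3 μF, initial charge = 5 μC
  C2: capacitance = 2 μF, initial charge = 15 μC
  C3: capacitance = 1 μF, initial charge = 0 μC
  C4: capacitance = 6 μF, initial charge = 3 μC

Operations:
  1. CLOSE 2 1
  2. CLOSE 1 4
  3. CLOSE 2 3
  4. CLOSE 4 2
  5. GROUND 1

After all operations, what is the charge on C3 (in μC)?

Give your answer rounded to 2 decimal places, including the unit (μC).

Initial: C1(3μF, Q=5μC, V=1.67V), C2(2μF, Q=15μC, V=7.50V), C3(1μF, Q=0μC, V=0.00V), C4(6μF, Q=3μC, V=0.50V)
Op 1: CLOSE 2-1: Q_total=20.00, C_total=5.00, V=4.00; Q2=8.00, Q1=12.00; dissipated=20.417
Op 2: CLOSE 1-4: Q_total=15.00, C_total=9.00, V=1.67; Q1=5.00, Q4=10.00; dissipated=12.250
Op 3: CLOSE 2-3: Q_total=8.00, C_total=3.00, V=2.67; Q2=5.33, Q3=2.67; dissipated=5.333
Op 4: CLOSE 4-2: Q_total=15.33, C_total=8.00, V=1.92; Q4=11.50, Q2=3.83; dissipated=0.750
Op 5: GROUND 1: Q1=0; energy lost=4.167
Final charges: Q1=0.00, Q2=3.83, Q3=2.67, Q4=11.50

Answer: 2.67 μC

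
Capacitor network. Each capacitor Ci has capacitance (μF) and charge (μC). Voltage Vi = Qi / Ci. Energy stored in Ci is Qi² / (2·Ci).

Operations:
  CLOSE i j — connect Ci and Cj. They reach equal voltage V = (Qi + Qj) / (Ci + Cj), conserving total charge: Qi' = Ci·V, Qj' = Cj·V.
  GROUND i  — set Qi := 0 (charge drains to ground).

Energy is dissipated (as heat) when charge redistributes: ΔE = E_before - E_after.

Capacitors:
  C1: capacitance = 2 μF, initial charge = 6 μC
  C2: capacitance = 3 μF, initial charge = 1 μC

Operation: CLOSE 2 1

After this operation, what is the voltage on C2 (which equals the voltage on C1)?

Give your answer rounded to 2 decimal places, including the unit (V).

Answer: 1.40 V

Derivation:
Initial: C1(2μF, Q=6μC, V=3.00V), C2(3μF, Q=1μC, V=0.33V)
Op 1: CLOSE 2-1: Q_total=7.00, C_total=5.00, V=1.40; Q2=4.20, Q1=2.80; dissipated=4.267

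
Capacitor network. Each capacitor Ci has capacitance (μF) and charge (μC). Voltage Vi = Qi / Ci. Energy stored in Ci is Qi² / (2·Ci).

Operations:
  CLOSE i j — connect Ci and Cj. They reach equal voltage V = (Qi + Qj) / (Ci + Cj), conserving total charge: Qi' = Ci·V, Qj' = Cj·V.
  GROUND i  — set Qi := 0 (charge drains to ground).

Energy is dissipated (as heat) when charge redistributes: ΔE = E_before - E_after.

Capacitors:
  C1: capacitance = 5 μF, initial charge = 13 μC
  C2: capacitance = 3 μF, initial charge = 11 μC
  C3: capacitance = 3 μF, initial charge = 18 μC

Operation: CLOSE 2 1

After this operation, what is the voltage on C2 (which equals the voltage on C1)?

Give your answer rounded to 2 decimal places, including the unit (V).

Initial: C1(5μF, Q=13μC, V=2.60V), C2(3μF, Q=11μC, V=3.67V), C3(3μF, Q=18μC, V=6.00V)
Op 1: CLOSE 2-1: Q_total=24.00, C_total=8.00, V=3.00; Q2=9.00, Q1=15.00; dissipated=1.067

Answer: 3.00 V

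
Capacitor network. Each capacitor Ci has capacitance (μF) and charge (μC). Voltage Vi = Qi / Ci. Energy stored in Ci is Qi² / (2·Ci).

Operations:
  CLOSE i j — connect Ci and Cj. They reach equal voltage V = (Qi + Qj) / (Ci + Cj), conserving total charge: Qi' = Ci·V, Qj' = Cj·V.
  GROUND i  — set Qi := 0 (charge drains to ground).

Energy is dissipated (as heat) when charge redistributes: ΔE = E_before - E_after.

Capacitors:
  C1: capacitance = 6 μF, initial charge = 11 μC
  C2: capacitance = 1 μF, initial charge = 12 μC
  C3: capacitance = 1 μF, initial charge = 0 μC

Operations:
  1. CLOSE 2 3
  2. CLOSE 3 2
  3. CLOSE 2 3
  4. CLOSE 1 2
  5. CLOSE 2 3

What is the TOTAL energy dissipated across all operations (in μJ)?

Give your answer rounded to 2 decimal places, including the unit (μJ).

Answer: 46.63 μJ

Derivation:
Initial: C1(6μF, Q=11μC, V=1.83V), C2(1μF, Q=12μC, V=12.00V), C3(1μF, Q=0μC, V=0.00V)
Op 1: CLOSE 2-3: Q_total=12.00, C_total=2.00, V=6.00; Q2=6.00, Q3=6.00; dissipated=36.000
Op 2: CLOSE 3-2: Q_total=12.00, C_total=2.00, V=6.00; Q3=6.00, Q2=6.00; dissipated=0.000
Op 3: CLOSE 2-3: Q_total=12.00, C_total=2.00, V=6.00; Q2=6.00, Q3=6.00; dissipated=0.000
Op 4: CLOSE 1-2: Q_total=17.00, C_total=7.00, V=2.43; Q1=14.57, Q2=2.43; dissipated=7.440
Op 5: CLOSE 2-3: Q_total=8.43, C_total=2.00, V=4.21; Q2=4.21, Q3=4.21; dissipated=3.189
Total dissipated: 46.629 μJ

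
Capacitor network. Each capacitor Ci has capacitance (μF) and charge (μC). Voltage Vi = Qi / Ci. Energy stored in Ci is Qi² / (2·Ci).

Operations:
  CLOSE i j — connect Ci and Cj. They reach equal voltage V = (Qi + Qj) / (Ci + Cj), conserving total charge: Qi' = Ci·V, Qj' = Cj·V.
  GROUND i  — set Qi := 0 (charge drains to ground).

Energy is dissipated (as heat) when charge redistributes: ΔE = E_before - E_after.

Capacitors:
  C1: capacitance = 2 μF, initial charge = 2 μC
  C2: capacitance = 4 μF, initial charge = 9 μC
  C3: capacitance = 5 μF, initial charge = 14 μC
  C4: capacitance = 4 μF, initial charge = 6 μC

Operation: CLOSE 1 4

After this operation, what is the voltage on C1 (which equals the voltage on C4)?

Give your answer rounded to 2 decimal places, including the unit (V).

Initial: C1(2μF, Q=2μC, V=1.00V), C2(4μF, Q=9μC, V=2.25V), C3(5μF, Q=14μC, V=2.80V), C4(4μF, Q=6μC, V=1.50V)
Op 1: CLOSE 1-4: Q_total=8.00, C_total=6.00, V=1.33; Q1=2.67, Q4=5.33; dissipated=0.167

Answer: 1.33 V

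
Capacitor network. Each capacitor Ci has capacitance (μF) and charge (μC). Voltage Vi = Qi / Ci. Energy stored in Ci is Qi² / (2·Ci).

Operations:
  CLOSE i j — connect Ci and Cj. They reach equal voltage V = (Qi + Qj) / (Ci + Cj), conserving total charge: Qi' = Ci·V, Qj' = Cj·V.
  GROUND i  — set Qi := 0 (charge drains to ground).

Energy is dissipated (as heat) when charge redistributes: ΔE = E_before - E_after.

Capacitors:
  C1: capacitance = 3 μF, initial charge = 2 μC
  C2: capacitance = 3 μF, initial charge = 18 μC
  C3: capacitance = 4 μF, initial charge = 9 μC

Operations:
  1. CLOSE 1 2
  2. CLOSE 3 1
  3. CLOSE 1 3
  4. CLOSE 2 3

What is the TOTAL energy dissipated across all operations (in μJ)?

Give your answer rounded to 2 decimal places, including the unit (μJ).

Answer: 22.67 μJ

Derivation:
Initial: C1(3μF, Q=2μC, V=0.67V), C2(3μF, Q=18μC, V=6.00V), C3(4μF, Q=9μC, V=2.25V)
Op 1: CLOSE 1-2: Q_total=20.00, C_total=6.00, V=3.33; Q1=10.00, Q2=10.00; dissipated=21.333
Op 2: CLOSE 3-1: Q_total=19.00, C_total=7.00, V=2.71; Q3=10.86, Q1=8.14; dissipated=1.006
Op 3: CLOSE 1-3: Q_total=19.00, C_total=7.00, V=2.71; Q1=8.14, Q3=10.86; dissipated=0.000
Op 4: CLOSE 2-3: Q_total=20.86, C_total=7.00, V=2.98; Q2=8.94, Q3=11.92; dissipated=0.328
Total dissipated: 22.668 μJ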